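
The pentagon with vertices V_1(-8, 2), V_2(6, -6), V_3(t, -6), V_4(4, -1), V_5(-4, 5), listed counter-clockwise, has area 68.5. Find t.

The doubled signed area Σ (x_i y_{i+1} − x_{i+1} y_i) is linear in t.
With t=0 it equals 72; the coefficient of t is 5 (from the two edges through V_3).
So 5·t + 72 = 2·68.5 = 137 ⇒ t = 13.

13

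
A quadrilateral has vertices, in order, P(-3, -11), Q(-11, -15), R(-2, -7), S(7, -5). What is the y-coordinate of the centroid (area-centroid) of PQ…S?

-853/93

Apply Gauss's area formula. First the cross-terms c_i = x_i·y_{i+1} − x_{i+1}·y_i:
  -76, 47, 59, -92  ⇒  2A = -62, A = -31.
Then Σ (y_i + y_{i+1})·c_i = 1706, so ȳ = 1706 / (6·(-31)) = -853/93.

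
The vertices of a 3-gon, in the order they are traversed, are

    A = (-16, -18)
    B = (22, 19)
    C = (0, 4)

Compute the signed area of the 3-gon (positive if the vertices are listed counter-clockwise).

122

Apply the shoelace (surveyor's) formula: 2A = Σ (x_i·y_{i+1} − x_{i+1}·y_i), indices taken mod 3.
A→B: (-16)(19) − (22)(-18) = 92
B→C: (22)(4) − (0)(19) = 88
C→A: (0)(-18) − (-16)(4) = 64
Σ = 244
Signed area = Σ/2 = 122 (positive ⇒ counter-clockwise traversal).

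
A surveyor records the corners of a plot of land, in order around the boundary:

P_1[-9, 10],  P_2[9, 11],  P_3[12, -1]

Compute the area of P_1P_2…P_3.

Apply the shoelace formula: 2A = Σ (x_i·y_{i+1} − x_{i+1}·y_i), indices taken mod 3.
Σ = (-189) + (-141) + (111) = -219
Area = |Σ|/2 = 109.5.

109.5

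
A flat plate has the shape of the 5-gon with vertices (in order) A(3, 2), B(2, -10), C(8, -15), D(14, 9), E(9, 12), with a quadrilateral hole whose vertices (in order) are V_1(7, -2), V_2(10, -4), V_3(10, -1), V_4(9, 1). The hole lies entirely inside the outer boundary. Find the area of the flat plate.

Outer boundary:
A→B: (3)(-10) − (2)(2) = -34
B→C: (2)(-15) − (8)(-10) = 50
C→D: (8)(9) − (14)(-15) = 282
D→E: (14)(12) − (9)(9) = 87
E→A: (9)(2) − (3)(12) = -18
Σ = 367
Area = |Σ|/2 = 183.5.
Hole:
Σ = (-8) + (30) + (19) + (-25) = 16
Area = |Σ|/2 = 8.
Net area = 183.5 − 8 = 175.5.

175.5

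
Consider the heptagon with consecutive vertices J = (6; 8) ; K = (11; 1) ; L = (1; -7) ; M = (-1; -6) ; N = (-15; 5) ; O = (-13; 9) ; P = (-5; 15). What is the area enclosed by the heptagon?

309

J→K: (6)(1) − (11)(8) = -82
K→L: (11)(-7) − (1)(1) = -78
L→M: (1)(-6) − (-1)(-7) = -13
M→N: (-1)(5) − (-15)(-6) = -95
N→O: (-15)(9) − (-13)(5) = -70
O→P: (-13)(15) − (-5)(9) = -150
P→J: (-5)(8) − (6)(15) = -130
Σ = -618
Area = |Σ|/2 = 309.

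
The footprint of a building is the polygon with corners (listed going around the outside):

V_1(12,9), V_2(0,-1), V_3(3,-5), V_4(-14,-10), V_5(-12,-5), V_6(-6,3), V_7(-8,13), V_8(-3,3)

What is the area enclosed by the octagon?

163.5

Σ = (-12) + (3) + (-100) + (-50) + (-66) + (-54) + (15) + (-63) = -327
Area = |Σ|/2 = 163.5.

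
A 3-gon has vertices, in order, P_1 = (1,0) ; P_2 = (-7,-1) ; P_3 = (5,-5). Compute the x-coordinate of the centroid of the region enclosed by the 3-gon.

Apply the shoelace formula. First the cross-terms c_i = x_i·y_{i+1} − x_{i+1}·y_i:
  -1, 40, 5  ⇒  2A = 44, A = 22.
Then Σ (x_i + x_{i+1})·c_i = -44, so x̄ = -44 / (6·22) = -1/3.

-1/3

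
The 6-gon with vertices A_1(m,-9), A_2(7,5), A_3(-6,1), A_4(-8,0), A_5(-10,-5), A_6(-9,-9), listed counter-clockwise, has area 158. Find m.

3

Write out the shoelace sum; only the two edges meeting at A_1 involve m:
2·Area = [((-9)·(-9) − m·(-9)) + (m·5 − 7·(-9))] + 130
       = 14·m + 274 = 316
⇒ m = 3.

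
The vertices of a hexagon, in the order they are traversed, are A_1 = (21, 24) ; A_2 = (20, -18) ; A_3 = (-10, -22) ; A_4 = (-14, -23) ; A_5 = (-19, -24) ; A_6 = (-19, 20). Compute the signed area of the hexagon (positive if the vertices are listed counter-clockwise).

-1684.5

Apply the shoelace (surveyor's) formula: 2A = Σ (x_i·y_{i+1} − x_{i+1}·y_i), indices taken mod 6.
Σ = (-858) + (-620) + (-78) + (-101) + (-836) + (-876) = -3369
Signed area = Σ/2 = -1684.5 (negative ⇒ clockwise traversal).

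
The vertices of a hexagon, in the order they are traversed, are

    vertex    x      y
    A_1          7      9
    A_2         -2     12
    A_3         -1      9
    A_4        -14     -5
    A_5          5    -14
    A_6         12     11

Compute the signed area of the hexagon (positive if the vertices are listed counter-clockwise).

Σ = (102) + (-6) + (131) + (221) + (223) + (31) = 702
Signed area = Σ/2 = 351 (positive ⇒ counter-clockwise traversal).

351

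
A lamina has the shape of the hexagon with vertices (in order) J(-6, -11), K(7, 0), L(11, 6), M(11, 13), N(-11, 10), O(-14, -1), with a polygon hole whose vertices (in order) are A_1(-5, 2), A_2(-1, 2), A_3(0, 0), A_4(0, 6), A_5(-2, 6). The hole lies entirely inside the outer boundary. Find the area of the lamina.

359

Outer boundary:
Apply the surveyor's formula: 2A = Σ (x_i·y_{i+1} − x_{i+1}·y_i), indices taken mod 6.
J→K: (-6)(0) − (7)(-11) = 77
K→L: (7)(6) − (11)(0) = 42
L→M: (11)(13) − (11)(6) = 77
M→N: (11)(10) − (-11)(13) = 253
N→O: (-11)(-1) − (-14)(10) = 151
O→J: (-14)(-11) − (-6)(-1) = 148
Σ = 748
Area = |Σ|/2 = 374.
Hole:
A_1→A_2: (-5)(2) − (-1)(2) = -8
A_2→A_3: (-1)(0) − (0)(2) = 0
A_3→A_4: (0)(6) − (0)(0) = 0
A_4→A_5: (0)(6) − (-2)(6) = 12
A_5→A_1: (-2)(2) − (-5)(6) = 26
Σ = 30
Area = |Σ|/2 = 15.
Net area = 374 − 15 = 359.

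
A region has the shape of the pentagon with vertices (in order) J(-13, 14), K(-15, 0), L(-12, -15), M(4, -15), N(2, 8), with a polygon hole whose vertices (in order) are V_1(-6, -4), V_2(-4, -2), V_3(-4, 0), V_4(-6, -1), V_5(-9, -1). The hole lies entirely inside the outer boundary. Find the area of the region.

425

Outer boundary:
Apply the shoelace formula: 2A = Σ (x_i·y_{i+1} − x_{i+1}·y_i), indices taken mod 5.
J→K: (-13)(0) − (-15)(14) = 210
K→L: (-15)(-15) − (-12)(0) = 225
L→M: (-12)(-15) − (4)(-15) = 240
M→N: (4)(8) − (2)(-15) = 62
N→J: (2)(14) − (-13)(8) = 132
Σ = 869
Area = |Σ|/2 = 434.5.
Hole:
Σ = (-4) + (-8) + (4) + (-3) + (30) = 19
Area = |Σ|/2 = 9.5.
Net area = 434.5 − 9.5 = 425.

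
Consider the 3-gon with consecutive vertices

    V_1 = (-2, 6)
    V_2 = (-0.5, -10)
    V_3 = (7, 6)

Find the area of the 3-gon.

72

Σ = (23) + (67) + (54) = 144
Area = |Σ|/2 = 72.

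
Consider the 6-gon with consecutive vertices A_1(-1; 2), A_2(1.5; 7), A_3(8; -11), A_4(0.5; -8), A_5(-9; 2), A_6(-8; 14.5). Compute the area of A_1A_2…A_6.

Apply Gauss's area formula: 2A = Σ (x_i·y_{i+1} − x_{i+1}·y_i), indices taken mod 6.
Σ = (-10) + (-72.5) + (-58.5) + (-71) + (-114.5) + (-1.5) = -328
Area = |Σ|/2 = 164.

164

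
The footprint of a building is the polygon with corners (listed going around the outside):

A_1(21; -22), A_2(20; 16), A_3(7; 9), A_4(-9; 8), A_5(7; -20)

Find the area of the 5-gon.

685.5

Apply the shoelace (surveyor's) formula: 2A = Σ (x_i·y_{i+1} − x_{i+1}·y_i), indices taken mod 5.
Σ = (776) + (68) + (137) + (124) + (266) = 1371
Area = |Σ|/2 = 685.5.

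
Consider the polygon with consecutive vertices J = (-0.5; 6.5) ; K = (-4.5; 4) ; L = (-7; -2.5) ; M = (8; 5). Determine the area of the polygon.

Apply the shoelace formula: 2A = Σ (x_i·y_{i+1} − x_{i+1}·y_i), indices taken mod 4.
J→K: (-0.5)(4) − (-4.5)(6.5) = 27.25
K→L: (-4.5)(-2.5) − (-7)(4) = 39.25
L→M: (-7)(5) − (8)(-2.5) = -15
M→J: (8)(6.5) − (-0.5)(5) = 54.5
Σ = 106
Area = |Σ|/2 = 53.

53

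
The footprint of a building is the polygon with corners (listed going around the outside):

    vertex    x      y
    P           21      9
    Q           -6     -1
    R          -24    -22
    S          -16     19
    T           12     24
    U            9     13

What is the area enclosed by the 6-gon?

Apply the shoelace formula: 2A = Σ (x_i·y_{i+1} − x_{i+1}·y_i), indices taken mod 6.
Σ = (33) + (108) + (-808) + (-612) + (-60) + (-192) = -1531
Area = |Σ|/2 = 765.5.

765.5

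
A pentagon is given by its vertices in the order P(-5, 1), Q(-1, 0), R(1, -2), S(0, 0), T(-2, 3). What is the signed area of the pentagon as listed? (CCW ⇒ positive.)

8

Σ = (1) + (2) + (0) + (0) + (13) = 16
Signed area = Σ/2 = 8 (positive ⇒ counter-clockwise traversal).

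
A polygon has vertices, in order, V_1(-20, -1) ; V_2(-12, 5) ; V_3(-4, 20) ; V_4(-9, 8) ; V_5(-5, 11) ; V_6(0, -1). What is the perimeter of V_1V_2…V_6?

|V_1V_2| = √((8)² + (6)²) = √100 = 10
|V_2V_3| = √((8)² + (15)²) = √289 = 17
|V_3V_4| = √((-5)² + (-12)²) = √169 = 13
|V_4V_5| = √((4)² + (3)²) = √25 = 5
|V_5V_6| = √((5)² + (-12)²) = √169 = 13
|V_6V_1| = √((-20)² + (0)²) = √400 = 20
Perimeter = 10 + 17 + 13 + 5 + 13 + 20 = 78.

78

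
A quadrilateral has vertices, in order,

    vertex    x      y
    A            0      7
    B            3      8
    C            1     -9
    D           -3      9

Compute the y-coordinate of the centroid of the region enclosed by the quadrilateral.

Apply Gauss's area formula. First the cross-terms c_i = x_i·y_{i+1} − x_{i+1}·y_i:
  -21, -35, -18, -21  ⇒  2A = -95, A = -47.5.
Then Σ (y_i + y_{i+1})·c_i = -616, so ȳ = -616 / (6·(-47.5)) = 616/285.

616/285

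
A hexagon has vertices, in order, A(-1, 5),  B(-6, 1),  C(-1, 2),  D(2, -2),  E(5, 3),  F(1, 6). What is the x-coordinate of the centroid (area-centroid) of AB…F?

73/105

Apply the surveyor's formula. First the cross-terms c_i = x_i·y_{i+1} − x_{i+1}·y_i:
  29, -11, -2, 16, 27, 11  ⇒  2A = 70, A = 35.
Then Σ (x_i + x_{i+1})·c_i = 146, so x̄ = 146 / (6·35) = 73/105.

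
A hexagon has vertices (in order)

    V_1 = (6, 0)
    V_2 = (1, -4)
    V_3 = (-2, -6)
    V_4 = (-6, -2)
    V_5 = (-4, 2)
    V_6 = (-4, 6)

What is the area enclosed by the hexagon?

Σ = (-24) + (-14) + (-32) + (-20) + (-16) + (-36) = -142
Area = |Σ|/2 = 71.

71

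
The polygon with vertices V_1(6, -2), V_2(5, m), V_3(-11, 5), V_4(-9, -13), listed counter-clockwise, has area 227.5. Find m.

The doubled signed area Σ (x_i y_{i+1} − x_{i+1} y_i) is linear in m.
With m=0 it equals 319; the coefficient of m is 17 (from the two edges through V_2).
So 17·m + 319 = 2·227.5 = 455 ⇒ m = 8.

8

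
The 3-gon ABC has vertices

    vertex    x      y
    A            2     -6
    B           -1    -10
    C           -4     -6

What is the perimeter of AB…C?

16

|AB| = √((-3)² + (-4)²) = √25 = 5
|BC| = √((-3)² + (4)²) = √25 = 5
|CA| = √((6)² + (0)²) = √36 = 6
Perimeter = 5 + 5 + 6 = 16.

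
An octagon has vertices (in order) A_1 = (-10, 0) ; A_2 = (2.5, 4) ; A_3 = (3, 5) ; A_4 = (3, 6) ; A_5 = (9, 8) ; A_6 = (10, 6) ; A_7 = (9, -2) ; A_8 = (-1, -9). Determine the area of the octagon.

Σ = (-40) + (0.5) + (3) + (-30) + (-26) + (-74) + (-83) + (-90) = -339.5
Area = |Σ|/2 = 169.75.

169.75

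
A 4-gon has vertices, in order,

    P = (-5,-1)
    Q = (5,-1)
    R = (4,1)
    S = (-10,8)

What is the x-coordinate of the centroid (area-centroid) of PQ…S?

Apply the surveyor's formula. First the cross-terms c_i = x_i·y_{i+1} − x_{i+1}·y_i:
  10, 9, 42, 50  ⇒  2A = 111, A = 55.5.
Then Σ (x_i + x_{i+1})·c_i = -921, so x̄ = -921 / (6·55.5) = -307/111.

-307/111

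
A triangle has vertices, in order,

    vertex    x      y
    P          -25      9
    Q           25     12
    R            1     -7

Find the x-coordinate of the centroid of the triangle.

Apply Gauss's area formula. First the cross-terms c_i = x_i·y_{i+1} − x_{i+1}·y_i:
  -525, -187, -166  ⇒  2A = -878, A = -439.
Then Σ (x_i + x_{i+1})·c_i = -878, so x̄ = -878 / (6·(-439)) = 1/3.

1/3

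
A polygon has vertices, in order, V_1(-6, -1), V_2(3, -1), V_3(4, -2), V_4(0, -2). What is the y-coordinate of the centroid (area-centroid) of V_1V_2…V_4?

-56/39

Apply the shoelace formula. First the cross-terms c_i = x_i·y_{i+1} − x_{i+1}·y_i:
  9, -2, -8, -12  ⇒  2A = -13, A = -6.5.
Then Σ (y_i + y_{i+1})·c_i = 56, so ȳ = 56 / (6·(-6.5)) = -56/39.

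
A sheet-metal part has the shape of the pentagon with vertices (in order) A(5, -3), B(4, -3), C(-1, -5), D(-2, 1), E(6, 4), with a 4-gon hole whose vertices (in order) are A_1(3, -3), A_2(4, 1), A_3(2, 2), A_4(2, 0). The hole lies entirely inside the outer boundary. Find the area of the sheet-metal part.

39

Outer boundary:
Apply the shoelace (surveyor's) formula: 2A = Σ (x_i·y_{i+1} − x_{i+1}·y_i), indices taken mod 5.
Σ = (-3) + (-23) + (-11) + (-14) + (-38) = -89
Area = |Σ|/2 = 44.5.
Hole:
Apply Gauss's area formula: 2A = Σ (x_i·y_{i+1} − x_{i+1}·y_i), indices taken mod 4.
Cross-terms: 15, 6, -4, -6  ⇒  Σ = 11
Area = |Σ|/2 = 5.5.
Net area = 44.5 − 5.5 = 39.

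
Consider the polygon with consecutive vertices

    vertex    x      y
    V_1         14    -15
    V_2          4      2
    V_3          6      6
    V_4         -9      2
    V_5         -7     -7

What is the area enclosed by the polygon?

223

Apply the shoelace formula: 2A = Σ (x_i·y_{i+1} − x_{i+1}·y_i), indices taken mod 5.
Cross-terms: 88, 12, 66, 77, 203  ⇒  Σ = 446
Area = |Σ|/2 = 223.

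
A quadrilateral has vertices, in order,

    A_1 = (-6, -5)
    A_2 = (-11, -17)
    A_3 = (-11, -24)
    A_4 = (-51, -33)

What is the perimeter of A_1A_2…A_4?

114

|A_1A_2| = √((-5)² + (-12)²) = √169 = 13
|A_2A_3| = √((0)² + (-7)²) = √49 = 7
|A_3A_4| = √((-40)² + (-9)²) = √1681 = 41
|A_4A_1| = √((45)² + (28)²) = √2809 = 53
Perimeter = 13 + 7 + 41 + 53 = 114.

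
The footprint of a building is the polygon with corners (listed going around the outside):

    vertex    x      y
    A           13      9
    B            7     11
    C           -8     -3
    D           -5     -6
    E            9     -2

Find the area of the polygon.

Σ = (80) + (67) + (33) + (64) + (107) = 351
Area = |Σ|/2 = 175.5.

175.5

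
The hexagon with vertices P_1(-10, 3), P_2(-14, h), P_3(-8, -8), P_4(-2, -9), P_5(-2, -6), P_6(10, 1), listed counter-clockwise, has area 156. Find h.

Write out the shoelace sum; only the two edges meeting at P_2 involve h:
2·Area = [((-10)·h − (-14)·3) + ((-14)·(-8) − (-8)·h)] + 148
       = -2·h + 302 = 312
⇒ h = -5.

-5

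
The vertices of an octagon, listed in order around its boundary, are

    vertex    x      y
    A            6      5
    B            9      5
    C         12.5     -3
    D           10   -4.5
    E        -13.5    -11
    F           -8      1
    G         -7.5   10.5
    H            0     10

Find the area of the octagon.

Apply the surveyor's formula: 2A = Σ (x_i·y_{i+1} − x_{i+1}·y_i), indices taken mod 8.
Σ = (-15) + (-89.5) + (-26.25) + (-170.75) + (-101.5) + (-76.5) + (-75) + (-60) = -614.5
Area = |Σ|/2 = 307.25.

307.25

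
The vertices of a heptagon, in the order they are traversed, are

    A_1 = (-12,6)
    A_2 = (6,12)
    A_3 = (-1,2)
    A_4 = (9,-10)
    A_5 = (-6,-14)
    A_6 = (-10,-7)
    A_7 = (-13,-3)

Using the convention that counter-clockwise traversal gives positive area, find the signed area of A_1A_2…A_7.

Σ = (-180) + (24) + (-8) + (-186) + (-98) + (-61) + (-114) = -623
Signed area = Σ/2 = -311.5 (negative ⇒ clockwise traversal).

-311.5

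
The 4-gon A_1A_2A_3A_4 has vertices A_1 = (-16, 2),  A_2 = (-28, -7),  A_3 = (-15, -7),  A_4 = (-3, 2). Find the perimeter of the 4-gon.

56

|A_1A_2| = √((-12)² + (-9)²) = √225 = 15
|A_2A_3| = √((13)² + (0)²) = √169 = 13
|A_3A_4| = √((12)² + (9)²) = √225 = 15
|A_4A_1| = √((-13)² + (0)²) = √169 = 13
Perimeter = 15 + 13 + 15 + 13 = 56.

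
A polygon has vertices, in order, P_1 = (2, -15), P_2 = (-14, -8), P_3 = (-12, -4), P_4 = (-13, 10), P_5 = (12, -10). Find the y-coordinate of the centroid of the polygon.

-1441/294

Apply the shoelace (surveyor's) formula. First the cross-terms c_i = x_i·y_{i+1} − x_{i+1}·y_i:
  -226, -40, -172, 10, -160  ⇒  2A = -588, A = -294.
Then Σ (y_i + y_{i+1})·c_i = 8646, so ȳ = 8646 / (6·(-294)) = -1441/294.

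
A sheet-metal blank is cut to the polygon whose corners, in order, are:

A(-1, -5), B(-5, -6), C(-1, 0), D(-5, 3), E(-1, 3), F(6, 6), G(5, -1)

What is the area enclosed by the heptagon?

Apply the shoelace (surveyor's) formula: 2A = Σ (x_i·y_{i+1} − x_{i+1}·y_i), indices taken mod 7.
A→B: (-1)(-6) − (-5)(-5) = -19
B→C: (-5)(0) − (-1)(-6) = -6
C→D: (-1)(3) − (-5)(0) = -3
D→E: (-5)(3) − (-1)(3) = -12
E→F: (-1)(6) − (6)(3) = -24
F→G: (6)(-1) − (5)(6) = -36
G→A: (5)(-5) − (-1)(-1) = -26
Σ = -126
Area = |Σ|/2 = 63.

63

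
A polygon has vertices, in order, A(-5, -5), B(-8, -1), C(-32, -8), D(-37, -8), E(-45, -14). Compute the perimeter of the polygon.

86

|AB| = √((-3)² + (4)²) = √25 = 5
|BC| = √((-24)² + (-7)²) = √625 = 25
|CD| = √((-5)² + (0)²) = √25 = 5
|DE| = √((-8)² + (-6)²) = √100 = 10
|EA| = √((40)² + (9)²) = √1681 = 41
Perimeter = 5 + 25 + 5 + 10 + 41 = 86.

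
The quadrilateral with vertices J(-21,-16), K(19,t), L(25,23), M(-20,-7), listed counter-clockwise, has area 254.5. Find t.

15

Write out the shoelace sum; only the two edges meeting at K involve t:
2·Area = [((-21)·t − 19·(-16)) + (19·23 − 25·t)] + 458
       = -46·t + 1199 = 509
⇒ t = 15.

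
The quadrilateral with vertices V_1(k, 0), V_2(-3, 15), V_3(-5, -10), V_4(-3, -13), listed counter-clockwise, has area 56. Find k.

Write out the shoelace sum; only the two edges meeting at V_1 involve k:
2·Area = [((-3)·0 − k·(-13)) + (k·15 − (-3)·0)] + 140
       = 28·k + 140 = 112
⇒ k = -1.

-1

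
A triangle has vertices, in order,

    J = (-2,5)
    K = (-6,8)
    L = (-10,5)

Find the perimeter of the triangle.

|JK| = √((-4)² + (3)²) = √25 = 5
|KL| = √((-4)² + (-3)²) = √25 = 5
|LJ| = √((8)² + (0)²) = √64 = 8
Perimeter = 5 + 5 + 8 = 18.

18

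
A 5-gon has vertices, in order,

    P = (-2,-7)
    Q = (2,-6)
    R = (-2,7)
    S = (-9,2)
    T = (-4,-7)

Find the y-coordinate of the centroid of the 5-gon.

-89/129

Apply the shoelace formula. First the cross-terms c_i = x_i·y_{i+1} − x_{i+1}·y_i:
  26, 2, 59, 71, 14  ⇒  2A = 172, A = 86.
Then Σ (y_i + y_{i+1})·c_i = -356, so ȳ = -356 / (6·86) = -89/129.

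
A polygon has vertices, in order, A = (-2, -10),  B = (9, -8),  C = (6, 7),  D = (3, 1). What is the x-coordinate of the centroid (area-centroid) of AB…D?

Apply the shoelace (surveyor's) formula. First the cross-terms c_i = x_i·y_{i+1} − x_{i+1}·y_i:
  106, 111, -15, -28  ⇒  2A = 174, A = 87.
Then Σ (x_i + x_{i+1})·c_i = 2244, so x̄ = 2244 / (6·87) = 374/87.

374/87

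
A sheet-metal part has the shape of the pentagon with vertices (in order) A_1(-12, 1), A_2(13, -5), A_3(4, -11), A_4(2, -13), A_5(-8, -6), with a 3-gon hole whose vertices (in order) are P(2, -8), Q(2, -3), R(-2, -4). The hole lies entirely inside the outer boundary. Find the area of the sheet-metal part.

141

Outer boundary:
Apply the shoelace formula: 2A = Σ (x_i·y_{i+1} − x_{i+1}·y_i), indices taken mod 5.
Cross-terms: 47, -123, -30, -116, -80  ⇒  Σ = -302
Area = |Σ|/2 = 151.
Hole:
Apply the shoelace (surveyor's) formula: 2A = Σ (x_i·y_{i+1} − x_{i+1}·y_i), indices taken mod 3.
Σ = (10) + (-14) + (24) = 20
Area = |Σ|/2 = 10.
Net area = 151 − 10 = 141.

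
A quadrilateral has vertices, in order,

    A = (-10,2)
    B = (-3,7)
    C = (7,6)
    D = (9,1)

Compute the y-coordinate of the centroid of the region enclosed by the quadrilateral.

3.76

Apply Gauss's area formula. First the cross-terms c_i = x_i·y_{i+1} − x_{i+1}·y_i:
  -64, -67, -47, 28  ⇒  2A = -150, A = -75.
Then Σ (y_i + y_{i+1})·c_i = -1692, so ȳ = -1692 / (6·(-75)) = 3.76.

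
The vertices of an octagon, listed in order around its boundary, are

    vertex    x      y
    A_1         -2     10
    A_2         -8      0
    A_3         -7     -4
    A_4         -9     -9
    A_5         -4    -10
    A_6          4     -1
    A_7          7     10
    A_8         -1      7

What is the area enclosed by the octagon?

173.5

Cross-terms: 80, 32, 27, 54, 44, 47, 59, 4  ⇒  Σ = 347
Area = |Σ|/2 = 173.5.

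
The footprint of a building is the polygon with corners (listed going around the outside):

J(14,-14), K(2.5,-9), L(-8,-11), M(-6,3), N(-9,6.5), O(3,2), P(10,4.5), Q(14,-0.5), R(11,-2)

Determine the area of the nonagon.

276.5

Σ = (-91) + (-99.5) + (-90) + (-12) + (-37.5) + (-6.5) + (-68) + (-22.5) + (-126) = -553
Area = |Σ|/2 = 276.5.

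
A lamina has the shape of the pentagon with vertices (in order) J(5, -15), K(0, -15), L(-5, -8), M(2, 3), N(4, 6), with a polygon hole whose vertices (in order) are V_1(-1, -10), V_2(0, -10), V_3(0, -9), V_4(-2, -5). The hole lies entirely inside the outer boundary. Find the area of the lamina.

Outer boundary:
Apply the shoelace (surveyor's) formula: 2A = Σ (x_i·y_{i+1} − x_{i+1}·y_i), indices taken mod 5.
Cross-terms: -75, -75, 1, 0, -90  ⇒  Σ = -239
Area = |Σ|/2 = 119.5.
Hole:
Apply Gauss's area formula: 2A = Σ (x_i·y_{i+1} − x_{i+1}·y_i), indices taken mod 4.
Cross-terms: 10, 0, -18, 15  ⇒  Σ = 7
Area = |Σ|/2 = 3.5.
Net area = 119.5 − 3.5 = 116.

116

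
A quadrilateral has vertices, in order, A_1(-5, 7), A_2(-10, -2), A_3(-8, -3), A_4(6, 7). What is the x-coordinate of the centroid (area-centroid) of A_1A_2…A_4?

-433/133

Apply the surveyor's formula. First the cross-terms c_i = x_i·y_{i+1} − x_{i+1}·y_i:
  80, 14, -38, 77  ⇒  2A = 133, A = 66.5.
Then Σ (x_i + x_{i+1})·c_i = -1299, so x̄ = -1299 / (6·66.5) = -433/133.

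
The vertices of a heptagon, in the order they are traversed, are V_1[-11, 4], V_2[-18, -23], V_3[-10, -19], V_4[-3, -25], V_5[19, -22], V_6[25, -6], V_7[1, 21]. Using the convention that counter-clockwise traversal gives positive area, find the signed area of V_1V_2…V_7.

Apply the surveyor's formula: 2A = Σ (x_i·y_{i+1} − x_{i+1}·y_i), indices taken mod 7.
V_1→V_2: (-11)(-23) − (-18)(4) = 325
V_2→V_3: (-18)(-19) − (-10)(-23) = 112
V_3→V_4: (-10)(-25) − (-3)(-19) = 193
V_4→V_5: (-3)(-22) − (19)(-25) = 541
V_5→V_6: (19)(-6) − (25)(-22) = 436
V_6→V_7: (25)(21) − (1)(-6) = 531
V_7→V_1: (1)(4) − (-11)(21) = 235
Σ = 2373
Signed area = Σ/2 = 1186.5 (positive ⇒ counter-clockwise traversal).

1186.5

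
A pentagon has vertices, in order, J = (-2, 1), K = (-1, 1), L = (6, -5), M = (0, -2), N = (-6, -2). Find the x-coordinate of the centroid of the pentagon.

-13/18

Apply the surveyor's formula. First the cross-terms c_i = x_i·y_{i+1} − x_{i+1}·y_i:
  -1, -1, -12, -12, -10  ⇒  2A = -36, A = -18.
Then Σ (x_i + x_{i+1})·c_i = 78, so x̄ = 78 / (6·(-18)) = -13/18.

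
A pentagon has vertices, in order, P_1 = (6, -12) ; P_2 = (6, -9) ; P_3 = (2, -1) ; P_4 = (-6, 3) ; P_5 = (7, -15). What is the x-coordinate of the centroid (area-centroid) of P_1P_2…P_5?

51/35

Apply the shoelace (surveyor's) formula. First the cross-terms c_i = x_i·y_{i+1} − x_{i+1}·y_i:
  18, 12, 0, 69, 6  ⇒  2A = 105, A = 52.5.
Then Σ (x_i + x_{i+1})·c_i = 459, so x̄ = 459 / (6·52.5) = 51/35.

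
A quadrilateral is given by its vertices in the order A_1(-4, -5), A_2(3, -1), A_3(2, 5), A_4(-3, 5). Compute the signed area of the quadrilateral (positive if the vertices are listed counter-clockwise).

48

Σ = (19) + (17) + (25) + (35) = 96
Signed area = Σ/2 = 48 (positive ⇒ counter-clockwise traversal).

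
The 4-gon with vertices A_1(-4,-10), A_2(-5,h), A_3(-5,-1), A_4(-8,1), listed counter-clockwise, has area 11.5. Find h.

The doubled signed area Σ (x_i y_{i+1} − x_{i+1} y_i) is linear in h.
With h=0 it equals 26; the coefficient of h is 1 (from the two edges through A_2).
So 1·h + 26 = 2·11.5 = 23 ⇒ h = -3.

-3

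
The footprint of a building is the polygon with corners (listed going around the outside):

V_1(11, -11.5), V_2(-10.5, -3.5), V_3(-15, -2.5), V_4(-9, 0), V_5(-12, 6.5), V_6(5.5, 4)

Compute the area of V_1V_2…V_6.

228.75

Apply the shoelace formula: 2A = Σ (x_i·y_{i+1} − x_{i+1}·y_i), indices taken mod 6.
Cross-terms: -159.25, -26.25, -22.5, -58.5, -83.75, -107.25  ⇒  Σ = -457.5
Area = |Σ|/2 = 228.75.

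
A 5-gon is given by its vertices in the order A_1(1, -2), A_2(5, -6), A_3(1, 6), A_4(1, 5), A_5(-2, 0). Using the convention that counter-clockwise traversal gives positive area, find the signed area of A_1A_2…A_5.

Σ = (4) + (36) + (-1) + (10) + (4) = 53
Signed area = Σ/2 = 26.5 (positive ⇒ counter-clockwise traversal).

26.5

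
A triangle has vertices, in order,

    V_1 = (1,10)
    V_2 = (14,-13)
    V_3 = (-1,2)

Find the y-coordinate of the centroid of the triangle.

Apply the surveyor's formula. First the cross-terms c_i = x_i·y_{i+1} − x_{i+1}·y_i:
  -153, 15, -12  ⇒  2A = -150, A = -75.
Then Σ (y_i + y_{i+1})·c_i = 150, so ȳ = 150 / (6·(-75)) = -1/3.

-1/3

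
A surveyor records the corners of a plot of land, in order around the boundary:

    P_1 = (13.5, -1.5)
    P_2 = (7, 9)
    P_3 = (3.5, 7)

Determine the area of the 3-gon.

24.875

Σ = (132) + (17.5) + (-99.75) = 49.75
Area = |Σ|/2 = 24.875.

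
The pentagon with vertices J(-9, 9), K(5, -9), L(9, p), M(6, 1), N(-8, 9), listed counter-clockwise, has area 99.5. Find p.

Write out the shoelace sum; only the two edges meeting at L involve p:
2·Area = [(5·p − 9·(-9)) + (9·1 − 6·p)] + 107
       = -1·p + 197 = 199
⇒ p = -2.

-2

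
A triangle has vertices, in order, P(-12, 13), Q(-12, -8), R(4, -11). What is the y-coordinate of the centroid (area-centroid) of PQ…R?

Apply Gauss's area formula. First the cross-terms c_i = x_i·y_{i+1} − x_{i+1}·y_i:
  252, 164, -80  ⇒  2A = 336, A = 168.
Then Σ (y_i + y_{i+1})·c_i = -2016, so ȳ = -2016 / (6·168) = -2.

-2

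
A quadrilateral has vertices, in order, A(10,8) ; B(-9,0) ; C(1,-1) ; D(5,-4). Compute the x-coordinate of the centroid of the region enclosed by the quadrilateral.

67/27

Apply the surveyor's formula. First the cross-terms c_i = x_i·y_{i+1} − x_{i+1}·y_i:
  72, 9, 1, 80  ⇒  2A = 162, A = 81.
Then Σ (x_i + x_{i+1})·c_i = 1206, so x̄ = 1206 / (6·81) = 67/27.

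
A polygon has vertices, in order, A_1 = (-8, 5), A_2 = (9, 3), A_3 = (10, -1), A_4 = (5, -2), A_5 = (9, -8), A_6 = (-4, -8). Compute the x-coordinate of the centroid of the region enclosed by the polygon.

Apply Gauss's area formula. First the cross-terms c_i = x_i·y_{i+1} − x_{i+1}·y_i:
  -69, -39, -15, -22, -104, -84  ⇒  2A = -333, A = -166.5.
Then Σ (x_i + x_{i+1})·c_i = -855, so x̄ = -855 / (6·(-166.5)) = 95/111.

95/111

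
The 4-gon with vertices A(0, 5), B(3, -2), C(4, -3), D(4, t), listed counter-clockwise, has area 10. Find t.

1

Write out the shoelace sum; only the two edges meeting at D involve t:
2·Area = [(4·t − 4·(-3)) + (4·5 − 0·t)] + -16
       = 4·t + 16 = 20
⇒ t = 1.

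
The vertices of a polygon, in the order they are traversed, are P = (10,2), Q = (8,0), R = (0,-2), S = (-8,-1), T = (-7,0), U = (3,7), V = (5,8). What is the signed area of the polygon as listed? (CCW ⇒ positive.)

-92.5

Σ = (-16) + (-16) + (-16) + (-7) + (-49) + (-11) + (-70) = -185
Signed area = Σ/2 = -92.5 (negative ⇒ clockwise traversal).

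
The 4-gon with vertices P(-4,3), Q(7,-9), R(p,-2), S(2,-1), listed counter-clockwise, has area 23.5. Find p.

5

The doubled signed area Σ (x_i y_{i+1} − x_{i+1} y_i) is linear in p.
With p=0 it equals 7; the coefficient of p is 8 (from the two edges through R).
So 8·p + 7 = 2·23.5 = 47 ⇒ p = 5.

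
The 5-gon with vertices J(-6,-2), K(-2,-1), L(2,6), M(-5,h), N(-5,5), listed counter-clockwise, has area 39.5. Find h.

6

Write out the shoelace sum; only the two edges meeting at M involve h:
2·Area = [(2·h − (-5)·6) + ((-5)·5 − (-5)·h)] + 32
       = 7·h + 37 = 79
⇒ h = 6.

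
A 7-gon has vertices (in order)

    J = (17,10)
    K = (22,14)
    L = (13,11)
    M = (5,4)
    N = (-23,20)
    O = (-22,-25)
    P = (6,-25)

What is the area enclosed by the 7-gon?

Σ = (18) + (60) + (-3) + (192) + (1015) + (700) + (485) = 2467
Area = |Σ|/2 = 1233.5.

1233.5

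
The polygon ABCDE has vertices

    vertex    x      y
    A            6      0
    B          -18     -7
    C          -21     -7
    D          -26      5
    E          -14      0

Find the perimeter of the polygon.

74

|AB| = √((-24)² + (-7)²) = √625 = 25
|BC| = √((-3)² + (0)²) = √9 = 3
|CD| = √((-5)² + (12)²) = √169 = 13
|DE| = √((12)² + (-5)²) = √169 = 13
|EA| = √((20)² + (0)²) = √400 = 20
Perimeter = 25 + 3 + 13 + 13 + 20 = 74.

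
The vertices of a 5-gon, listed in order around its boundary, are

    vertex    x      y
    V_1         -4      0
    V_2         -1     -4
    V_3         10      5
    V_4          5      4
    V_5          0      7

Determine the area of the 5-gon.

Apply the shoelace (surveyor's) formula: 2A = Σ (x_i·y_{i+1} − x_{i+1}·y_i), indices taken mod 5.
Cross-terms: 16, 35, 15, 35, 28  ⇒  Σ = 129
Area = |Σ|/2 = 64.5.

64.5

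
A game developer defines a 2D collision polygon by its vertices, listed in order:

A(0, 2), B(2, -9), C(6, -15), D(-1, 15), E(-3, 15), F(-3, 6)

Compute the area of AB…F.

73

Apply the surveyor's formula: 2A = Σ (x_i·y_{i+1} − x_{i+1}·y_i), indices taken mod 6.
Σ = (-4) + (24) + (75) + (30) + (27) + (-6) = 146
Area = |Σ|/2 = 73.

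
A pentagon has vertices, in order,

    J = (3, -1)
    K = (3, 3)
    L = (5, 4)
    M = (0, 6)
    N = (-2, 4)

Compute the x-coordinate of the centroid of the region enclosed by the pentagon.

Apply the shoelace formula. First the cross-terms c_i = x_i·y_{i+1} − x_{i+1}·y_i:
  12, -3, 30, 12, -10  ⇒  2A = 41, A = 20.5.
Then Σ (x_i + x_{i+1})·c_i = 164, so x̄ = 164 / (6·20.5) = 4/3.

4/3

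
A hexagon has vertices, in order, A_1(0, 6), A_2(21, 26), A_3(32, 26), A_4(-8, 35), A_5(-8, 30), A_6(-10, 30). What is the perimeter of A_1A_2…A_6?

|A_1A_2| = √((21)² + (20)²) = √841 = 29
|A_2A_3| = √((11)² + (0)²) = √121 = 11
|A_3A_4| = √((-40)² + (9)²) = √1681 = 41
|A_4A_5| = √((0)² + (-5)²) = √25 = 5
|A_5A_6| = √((-2)² + (0)²) = √4 = 2
|A_6A_1| = √((10)² + (-24)²) = √676 = 26
Perimeter = 29 + 11 + 41 + 5 + 2 + 26 = 114.

114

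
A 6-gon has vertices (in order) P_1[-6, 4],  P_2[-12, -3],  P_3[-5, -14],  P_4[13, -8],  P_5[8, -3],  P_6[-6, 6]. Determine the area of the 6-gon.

254

Cross-terms: 66, 153, 222, 25, 30, 12  ⇒  Σ = 508
Area = |Σ|/2 = 254.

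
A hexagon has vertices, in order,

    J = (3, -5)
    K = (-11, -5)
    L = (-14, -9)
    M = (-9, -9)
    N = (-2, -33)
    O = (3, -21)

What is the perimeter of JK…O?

|JK| = √((-14)² + (0)²) = √196 = 14
|KL| = √((-3)² + (-4)²) = √25 = 5
|LM| = √((5)² + (0)²) = √25 = 5
|MN| = √((7)² + (-24)²) = √625 = 25
|NO| = √((5)² + (12)²) = √169 = 13
|OJ| = √((0)² + (16)²) = √256 = 16
Perimeter = 14 + 5 + 5 + 25 + 13 + 16 = 78.

78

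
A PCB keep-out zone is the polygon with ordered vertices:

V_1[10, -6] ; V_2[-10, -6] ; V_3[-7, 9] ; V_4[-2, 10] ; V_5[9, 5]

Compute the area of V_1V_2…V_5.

Σ = (-120) + (-132) + (-52) + (-100) + (-104) = -508
Area = |Σ|/2 = 254.

254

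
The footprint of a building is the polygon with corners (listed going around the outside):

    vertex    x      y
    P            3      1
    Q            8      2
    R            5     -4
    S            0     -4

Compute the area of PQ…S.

Σ = (-2) + (-42) + (-20) + (12) = -52
Area = |Σ|/2 = 26.

26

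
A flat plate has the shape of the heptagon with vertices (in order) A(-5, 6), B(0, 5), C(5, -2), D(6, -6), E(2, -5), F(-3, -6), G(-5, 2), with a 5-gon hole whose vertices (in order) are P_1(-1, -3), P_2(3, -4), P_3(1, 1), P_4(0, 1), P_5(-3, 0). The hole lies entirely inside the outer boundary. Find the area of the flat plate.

Outer boundary:
Apply Gauss's area formula: 2A = Σ (x_i·y_{i+1} − x_{i+1}·y_i), indices taken mod 7.
Σ = (-25) + (-25) + (-18) + (-18) + (-27) + (-36) + (-20) = -169
Area = |Σ|/2 = 84.5.
Hole:
Apply the surveyor's formula: 2A = Σ (x_i·y_{i+1} − x_{i+1}·y_i), indices taken mod 5.
P_1→P_2: (-1)(-4) − (3)(-3) = 13
P_2→P_3: (3)(1) − (1)(-4) = 7
P_3→P_4: (1)(1) − (0)(1) = 1
P_4→P_5: (0)(0) − (-3)(1) = 3
P_5→P_1: (-3)(-3) − (-1)(0) = 9
Σ = 33
Area = |Σ|/2 = 16.5.
Net area = 84.5 − 16.5 = 68.

68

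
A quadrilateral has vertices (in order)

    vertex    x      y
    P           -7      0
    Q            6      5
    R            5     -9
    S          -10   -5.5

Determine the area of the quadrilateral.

135

Cross-terms: -35, -79, -117.5, -38.5  ⇒  Σ = -270
Area = |Σ|/2 = 135.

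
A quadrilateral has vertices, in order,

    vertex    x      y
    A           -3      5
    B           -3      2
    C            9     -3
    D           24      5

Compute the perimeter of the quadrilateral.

|AB| = √((0)² + (-3)²) = √9 = 3
|BC| = √((12)² + (-5)²) = √169 = 13
|CD| = √((15)² + (8)²) = √289 = 17
|DA| = √((-27)² + (0)²) = √729 = 27
Perimeter = 3 + 13 + 17 + 27 = 60.

60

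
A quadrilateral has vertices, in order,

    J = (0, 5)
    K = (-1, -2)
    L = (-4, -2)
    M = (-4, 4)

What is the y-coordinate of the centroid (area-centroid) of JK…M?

1.4

Apply the surveyor's formula. First the cross-terms c_i = x_i·y_{i+1} − x_{i+1}·y_i:
  5, -6, -24, -20  ⇒  2A = -45, A = -22.5.
Then Σ (y_i + y_{i+1})·c_i = -189, so ȳ = -189 / (6·(-22.5)) = 1.4.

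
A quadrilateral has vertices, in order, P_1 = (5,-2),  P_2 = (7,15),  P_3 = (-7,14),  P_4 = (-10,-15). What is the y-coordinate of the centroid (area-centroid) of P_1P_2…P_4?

Apply the shoelace (surveyor's) formula. First the cross-terms c_i = x_i·y_{i+1} − x_{i+1}·y_i:
  89, 203, 245, 95  ⇒  2A = 632, A = 316.
Then Σ (y_i + y_{i+1})·c_i = 5184, so ȳ = 5184 / (6·316) = 216/79.

216/79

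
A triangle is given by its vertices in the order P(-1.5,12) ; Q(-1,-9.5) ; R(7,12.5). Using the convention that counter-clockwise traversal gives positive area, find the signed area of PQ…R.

Apply the surveyor's formula: 2A = Σ (x_i·y_{i+1} − x_{i+1}·y_i), indices taken mod 3.
Σ = (26.25) + (54) + (102.75) = 183
Signed area = Σ/2 = 91.5 (positive ⇒ counter-clockwise traversal).

91.5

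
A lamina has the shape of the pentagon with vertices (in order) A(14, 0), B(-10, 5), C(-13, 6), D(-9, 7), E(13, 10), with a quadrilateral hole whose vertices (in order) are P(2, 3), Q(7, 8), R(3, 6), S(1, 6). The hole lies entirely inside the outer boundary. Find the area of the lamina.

133.5

Outer boundary:
Apply the shoelace (surveyor's) formula: 2A = Σ (x_i·y_{i+1} − x_{i+1}·y_i), indices taken mod 5.
Cross-terms: 70, 5, -37, -181, -140  ⇒  Σ = -283
Area = |Σ|/2 = 141.5.
Hole:
Apply the surveyor's formula: 2A = Σ (x_i·y_{i+1} − x_{i+1}·y_i), indices taken mod 4.
Cross-terms: -5, 18, 12, -9  ⇒  Σ = 16
Area = |Σ|/2 = 8.
Net area = 141.5 − 8 = 133.5.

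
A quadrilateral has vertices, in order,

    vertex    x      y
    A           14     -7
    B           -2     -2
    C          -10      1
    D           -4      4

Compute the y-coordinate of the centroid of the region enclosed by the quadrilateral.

-19/24

Apply Gauss's area formula. First the cross-terms c_i = x_i·y_{i+1} − x_{i+1}·y_i:
  -42, -22, -36, -28  ⇒  2A = -128, A = -64.
Then Σ (y_i + y_{i+1})·c_i = 304, so ȳ = 304 / (6·(-64)) = -19/24.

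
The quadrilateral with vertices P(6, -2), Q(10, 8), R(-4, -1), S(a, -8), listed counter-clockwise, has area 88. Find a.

The doubled signed area Σ (x_i y_{i+1} − x_{i+1} y_i) is linear in a.
With a=0 it equals 170; the coefficient of a is -1 (from the two edges through S).
So -1·a + 170 = 2·88 = 176 ⇒ a = -6.

-6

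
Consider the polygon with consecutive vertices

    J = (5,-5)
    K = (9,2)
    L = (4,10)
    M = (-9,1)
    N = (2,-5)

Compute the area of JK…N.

144.5

J→K: (5)(2) − (9)(-5) = 55
K→L: (9)(10) − (4)(2) = 82
L→M: (4)(1) − (-9)(10) = 94
M→N: (-9)(-5) − (2)(1) = 43
N→J: (2)(-5) − (5)(-5) = 15
Σ = 289
Area = |Σ|/2 = 144.5.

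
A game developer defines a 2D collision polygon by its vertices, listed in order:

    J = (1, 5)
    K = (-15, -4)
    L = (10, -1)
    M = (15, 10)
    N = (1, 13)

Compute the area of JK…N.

Apply the surveyor's formula: 2A = Σ (x_i·y_{i+1} − x_{i+1}·y_i), indices taken mod 5.
J→K: (1)(-4) − (-15)(5) = 71
K→L: (-15)(-1) − (10)(-4) = 55
L→M: (10)(10) − (15)(-1) = 115
M→N: (15)(13) − (1)(10) = 185
N→J: (1)(5) − (1)(13) = -8
Σ = 418
Area = |Σ|/2 = 209.

209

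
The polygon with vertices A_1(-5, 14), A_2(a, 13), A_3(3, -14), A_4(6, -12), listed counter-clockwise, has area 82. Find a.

-7

The doubled signed area Σ (x_i y_{i+1} − x_{i+1} y_i) is linear in a.
With a=0 it equals -32; the coefficient of a is -28 (from the two edges through A_2).
So -28·a + -32 = 2·82 = 164 ⇒ a = -7.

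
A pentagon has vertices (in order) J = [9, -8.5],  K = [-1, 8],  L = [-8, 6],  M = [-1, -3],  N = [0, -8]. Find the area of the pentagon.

Σ = (63.5) + (58) + (30) + (8) + (72) = 231.5
Area = |Σ|/2 = 115.75.

115.75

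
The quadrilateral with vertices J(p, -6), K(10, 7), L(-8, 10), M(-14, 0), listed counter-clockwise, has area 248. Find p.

Write out the shoelace sum; only the two edges meeting at J involve p:
2·Area = [((-14)·(-6) − p·0) + (p·7 − 10·(-6))] + 296
       = 7·p + 440 = 496
⇒ p = 8.

8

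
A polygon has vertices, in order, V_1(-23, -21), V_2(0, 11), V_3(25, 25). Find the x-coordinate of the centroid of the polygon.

Apply the surveyor's formula. First the cross-terms c_i = x_i·y_{i+1} − x_{i+1}·y_i:
  -253, -275, 50  ⇒  2A = -478, A = -239.
Then Σ (x_i + x_{i+1})·c_i = -956, so x̄ = -956 / (6·(-239)) = 2/3.

2/3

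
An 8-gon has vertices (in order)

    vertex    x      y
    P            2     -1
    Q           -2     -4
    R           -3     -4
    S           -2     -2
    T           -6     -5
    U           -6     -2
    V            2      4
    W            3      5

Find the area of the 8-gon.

P→Q: (2)(-4) − (-2)(-1) = -10
Q→R: (-2)(-4) − (-3)(-4) = -4
R→S: (-3)(-2) − (-2)(-4) = -2
S→T: (-2)(-5) − (-6)(-2) = -2
T→U: (-6)(-2) − (-6)(-5) = -18
U→V: (-6)(4) − (2)(-2) = -20
V→W: (2)(5) − (3)(4) = -2
W→P: (3)(-1) − (2)(5) = -13
Σ = -71
Area = |Σ|/2 = 35.5.

35.5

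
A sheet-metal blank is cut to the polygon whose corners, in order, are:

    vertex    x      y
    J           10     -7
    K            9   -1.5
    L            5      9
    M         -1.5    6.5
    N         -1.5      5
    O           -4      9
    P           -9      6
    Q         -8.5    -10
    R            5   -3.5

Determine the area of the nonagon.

234.5

Apply the shoelace formula: 2A = Σ (x_i·y_{i+1} − x_{i+1}·y_i), indices taken mod 9.
Cross-terms: 48, 88.5, 46, 2.25, 6.5, 57, 141, 79.75, 0  ⇒  Σ = 469
Area = |Σ|/2 = 234.5.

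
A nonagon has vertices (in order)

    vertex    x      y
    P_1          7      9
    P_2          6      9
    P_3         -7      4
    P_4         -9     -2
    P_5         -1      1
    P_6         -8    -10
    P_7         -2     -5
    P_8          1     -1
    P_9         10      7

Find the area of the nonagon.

119

Apply the surveyor's formula: 2A = Σ (x_i·y_{i+1} − x_{i+1}·y_i), indices taken mod 9.
Σ = (9) + (87) + (50) + (-11) + (18) + (20) + (7) + (17) + (41) = 238
Area = |Σ|/2 = 119.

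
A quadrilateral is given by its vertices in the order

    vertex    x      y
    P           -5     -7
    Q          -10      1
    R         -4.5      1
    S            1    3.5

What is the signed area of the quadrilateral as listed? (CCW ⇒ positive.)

Apply Gauss's area formula: 2A = Σ (x_i·y_{i+1} − x_{i+1}·y_i), indices taken mod 4.
P→Q: (-5)(1) − (-10)(-7) = -75
Q→R: (-10)(1) − (-4.5)(1) = -5.5
R→S: (-4.5)(3.5) − (1)(1) = -16.75
S→P: (1)(-7) − (-5)(3.5) = 10.5
Σ = -86.75
Signed area = Σ/2 = -43.375 (negative ⇒ clockwise traversal).

-43.375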